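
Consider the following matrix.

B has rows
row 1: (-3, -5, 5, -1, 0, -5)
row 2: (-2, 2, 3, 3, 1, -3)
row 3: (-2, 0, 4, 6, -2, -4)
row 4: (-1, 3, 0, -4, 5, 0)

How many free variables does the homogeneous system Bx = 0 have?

Row reduce to echelon form.
R2 ← R2 − (2/3)·R1: [0, 16/3, -1/3, 11/3, 1, 1/3]
R3 ← R3 − (2/3)·R1: [0, 10/3, 2/3, 20/3, -2, -2/3]
R4 ← R4 − (1/3)·R1: [0, 14/3, -5/3, -11/3, 5, 5/3]
R3 ← R3 − (5/8)·R2: [0, 0, 7/8, 35/8, -21/8, -7/8]
R4 ← R4 − (7/8)·R2: [0, 0, -11/8, -55/8, 33/8, 11/8]
R4 ← R4 + (11/7)·R3: [0, 0, 0, 0, 0, 0]
3 nonzero rows, so rank(B) = 3.
B has 6 columns; by rank–nullity, nullity = 6 − 3 = 3.

3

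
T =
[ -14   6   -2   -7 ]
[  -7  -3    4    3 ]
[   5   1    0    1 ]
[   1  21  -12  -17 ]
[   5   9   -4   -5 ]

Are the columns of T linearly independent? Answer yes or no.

no

Row reduce T to echelon form.
R2 ← R2 − (1/2)·R1: [0, -6, 5, 13/2]
R3 ← R3 + (5/14)·R1: [0, 22/7, -5/7, -3/2]
R4 ← R4 + (1/14)·R1: [0, 150/7, -85/7, -35/2]
R5 ← R5 + (5/14)·R1: [0, 78/7, -33/7, -15/2]
R3 ← R3 + (11/21)·R2: [0, 0, 40/21, 40/21]
R4 ← R4 + (25/7)·R2: [0, 0, 40/7, 40/7]
R5 ← R5 + (13/7)·R2: [0, 0, 32/7, 32/7]
R4 ← R4 − (3)·R3: [0, 0, 0, 0]
R5 ← R5 − (12/5)·R3: [0, 0, 0, 0]
3 pivots among 4 columns.
Only 3 < 4 pivot columns, so the columns are linearly dependent.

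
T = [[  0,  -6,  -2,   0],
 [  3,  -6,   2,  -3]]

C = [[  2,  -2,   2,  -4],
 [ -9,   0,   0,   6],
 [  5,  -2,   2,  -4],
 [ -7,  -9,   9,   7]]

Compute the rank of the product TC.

First compute TC:
[[ 44,   4,  -4, -28],
 [ 91,  17, -17, -77]]
Now row reduce the product.
R2 ← R2 − (91/44)·R1: [0, 96/11, -96/11, -210/11]
2 nonzero rows, so rank(TC) = 2.

2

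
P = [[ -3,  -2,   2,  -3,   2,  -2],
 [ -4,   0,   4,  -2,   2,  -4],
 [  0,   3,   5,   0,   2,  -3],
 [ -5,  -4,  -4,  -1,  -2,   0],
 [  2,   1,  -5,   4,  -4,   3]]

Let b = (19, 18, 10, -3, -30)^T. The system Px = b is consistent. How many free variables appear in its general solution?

Row reduce the augmented matrix [P | b].
R2 ← R2 − (4/3)·R1: [0, 8/3, 4/3, 2, -2/3, -4/3, -22/3]
R4 ← R4 − (5/3)·R1: [0, -2/3, -22/3, 4, -16/3, 10/3, -104/3]
R5 ← R5 + (2/3)·R1: [0, -1/3, -11/3, 2, -8/3, 5/3, -52/3]
R3 ← R3 − (9/8)·R2: [0, 0, 7/2, -9/4, 11/4, -3/2, 73/4]
R4 ← R4 + (1/4)·R2: [0, 0, -7, 9/2, -11/2, 3, -73/2]
R5 ← R5 + (1/8)·R2: [0, 0, -7/2, 9/4, -11/4, 3/2, -73/4]
R4 ← R4 + (2)·R3: [0, 0, 0, 0, 0, 0, 0]
R5 ← R5 + R3: [0, 0, 0, 0, 0, 0, 0]
The echelon form has 3 nonzero rows, and every pivot lies in the first 6 columns, so rank(P) = rank([P|b]) = 3.
The system is consistent.
Free variables = (unknowns) − (rank) = 6 − 3 = 3.

3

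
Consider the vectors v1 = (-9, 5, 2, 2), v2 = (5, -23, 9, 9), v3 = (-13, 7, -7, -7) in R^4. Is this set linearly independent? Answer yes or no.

Form the matrix with these vectors as rows and row reduce.
R2 ← R2 + (5/9)·R1: [0, -182/9, 91/9, 91/9]
R3 ← R3 − (13/9)·R1: [0, -2/9, -89/9, -89/9]
R3 ← R3 − (1/91)·R2: [0, 0, -10, -10]
3 nonzero rows, so the 3 vectors span a space of dimension 3.
Since 3 = 3, the vectors are linearly independent.

yes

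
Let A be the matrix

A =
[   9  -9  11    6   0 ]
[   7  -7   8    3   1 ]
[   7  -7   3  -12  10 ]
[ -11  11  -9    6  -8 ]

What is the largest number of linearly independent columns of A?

Row reduce to echelon form.
R2 ← R2 − (7/9)·R1: [0, 0, -5/9, -5/3, 1]
R3 ← R3 − (7/9)·R1: [0, 0, -50/9, -50/3, 10]
R4 ← R4 + (11/9)·R1: [0, 0, 40/9, 40/3, -8]
R3 ← R3 − (10)·R2: [0, 0, 0, 0, 0]
R4 ← R4 + (8)·R2: [0, 0, 0, 0, 0]
Echelon form has 2 nonzero rows, so rank(A) = 2.
The rank gives the maximum number of linearly independent columns: 2.

2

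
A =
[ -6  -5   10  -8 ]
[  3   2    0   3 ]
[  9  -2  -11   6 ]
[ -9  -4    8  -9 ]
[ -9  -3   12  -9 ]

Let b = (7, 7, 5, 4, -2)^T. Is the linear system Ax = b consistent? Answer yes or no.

no

Row reduce the augmented matrix [A | b].
R2 ← R2 + (1/2)·R1: [0, -1/2, 5, -1, 21/2]
R3 ← R3 + (3/2)·R1: [0, -19/2, 4, -6, 31/2]
R4 ← R4 − (3/2)·R1: [0, 7/2, -7, 3, -13/2]
R5 ← R5 − (3/2)·R1: [0, 9/2, -3, 3, -25/2]
R3 ← R3 − (19)·R2: [0, 0, -91, 13, -184]
R4 ← R4 + (7)·R2: [0, 0, 28, -4, 67]
R5 ← R5 + (9)·R2: [0, 0, 42, -6, 82]
R4 ← R4 + (4/13)·R3: [0, 0, 0, 0, 135/13]
R5 ← R5 + (6/13)·R3: [0, 0, 0, 0, -38/13]
R5 ← R5 + (38/135)·R4: [0, 0, 0, 0, 0]
The echelon form has 4 nonzero rows; the last pivot sits in the augmented column, so rank(A) = 3 but rank([A|b]) = 4.
Since the ranks differ, the system is inconsistent.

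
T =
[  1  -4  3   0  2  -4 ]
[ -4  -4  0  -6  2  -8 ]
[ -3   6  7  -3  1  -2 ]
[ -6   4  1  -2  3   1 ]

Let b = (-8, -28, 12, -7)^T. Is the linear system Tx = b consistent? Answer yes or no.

Row reduce the augmented matrix [T | b].
R2 ← R2 + (4)·R1: [0, -20, 12, -6, 10, -24, -60]
R3 ← R3 + (3)·R1: [0, -6, 16, -3, 7, -14, -12]
R4 ← R4 + (6)·R1: [0, -20, 19, -2, 15, -23, -55]
R3 ← R3 − (3/10)·R2: [0, 0, 62/5, -6/5, 4, -34/5, 6]
R4 ← R4 − R2: [0, 0, 7, 4, 5, 1, 5]
R4 ← R4 − (35/62)·R3: [0, 0, 0, 145/31, 85/31, 150/31, 50/31]
The echelon form has 4 nonzero rows, and every pivot lies in the first 6 columns, so rank(T) = rank([T|b]) = 4.
The system is consistent.

yes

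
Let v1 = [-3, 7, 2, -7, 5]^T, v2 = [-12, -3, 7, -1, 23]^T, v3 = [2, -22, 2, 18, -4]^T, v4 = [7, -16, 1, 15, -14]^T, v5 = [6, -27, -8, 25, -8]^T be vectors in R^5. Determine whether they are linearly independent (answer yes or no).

no

Form the matrix with these vectors as rows and row reduce.
R2 ← R2 − (4)·R1: [0, -31, -1, 27, 3]
R3 ← R3 + (2/3)·R1: [0, -52/3, 10/3, 40/3, -2/3]
R4 ← R4 + (7/3)·R1: [0, 1/3, 17/3, -4/3, -7/3]
R5 ← R5 + (2)·R1: [0, -13, -4, 11, 2]
R3 ← R3 − (52/93)·R2: [0, 0, 362/93, -164/93, -218/93]
R4 ← R4 + (1/93)·R2: [0, 0, 526/93, -97/93, -214/93]
R5 ← R5 − (13/31)·R2: [0, 0, -111/31, -10/31, 23/31]
R4 ← R4 − (263/181)·R3: [0, 0, 0, 275/181, 200/181]
R5 ← R5 + (333/362)·R3: [0, 0, 0, -352/181, -256/181]
R5 ← R5 + (32/25)·R4: [0, 0, 0, 0, 0]
4 nonzero rows, so the 5 vectors span a space of dimension 4.
Since 4 < 5, the vectors are linearly dependent.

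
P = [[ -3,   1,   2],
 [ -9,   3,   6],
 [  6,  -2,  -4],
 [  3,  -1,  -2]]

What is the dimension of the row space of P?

1

Row reduce to echelon form.
R2 ← R2 − (3)·R1: [0, 0, 0]
R3 ← R3 + (2)·R1: [0, 0, 0]
R4 ← R4 + R1: [0, 0, 0]
Echelon form has 1 nonzero row, so rank(P) = 1.
The row space has dimension equal to the rank: 1.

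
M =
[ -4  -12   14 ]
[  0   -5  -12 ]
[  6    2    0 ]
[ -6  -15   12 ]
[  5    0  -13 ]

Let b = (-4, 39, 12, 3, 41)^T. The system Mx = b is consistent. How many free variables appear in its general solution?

0

Row reduce the augmented matrix [M | b].
R3 ← R3 + (3/2)·R1: [0, -16, 21, 6]
R4 ← R4 − (3/2)·R1: [0, 3, -9, 9]
R5 ← R5 + (5/4)·R1: [0, -15, 9/2, 36]
R3 ← R3 − (16/5)·R2: [0, 0, 297/5, -594/5]
R4 ← R4 + (3/5)·R2: [0, 0, -81/5, 162/5]
R5 ← R5 − (3)·R2: [0, 0, 81/2, -81]
R4 ← R4 + (3/11)·R3: [0, 0, 0, 0]
R5 ← R5 − (15/22)·R3: [0, 0, 0, 0]
The echelon form has 3 nonzero rows, and every pivot lies in the first 3 columns, so rank(M) = rank([M|b]) = 3.
The system is consistent.
Free variables = (unknowns) − (rank) = 3 − 3 = 0.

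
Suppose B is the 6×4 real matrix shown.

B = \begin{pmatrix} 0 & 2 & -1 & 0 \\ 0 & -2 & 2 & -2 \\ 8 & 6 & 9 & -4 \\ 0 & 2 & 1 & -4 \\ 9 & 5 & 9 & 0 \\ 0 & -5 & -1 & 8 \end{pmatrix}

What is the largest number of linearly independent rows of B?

Row reduce to echelon form.
Swap R1 ↔ R3
R5 ← R5 − (9/8)·R1: [0, -7/4, -9/8, 9/2]
R3 ← R3 + R2: [0, 0, 1, -2]
R4 ← R4 + R2: [0, 0, 3, -6]
R5 ← R5 − (7/8)·R2: [0, 0, -23/8, 25/4]
R6 ← R6 − (5/2)·R2: [0, 0, -6, 13]
R4 ← R4 − (3)·R3: [0, 0, 0, 0]
R5 ← R5 + (23/8)·R3: [0, 0, 0, 1/2]
R6 ← R6 + (6)·R3: [0, 0, 0, 1]
Swap R4 ↔ R5
R6 ← R6 − (2)·R4: [0, 0, 0, 0]
Echelon form has 4 nonzero rows, so rank(B) = 4.
The rank gives the maximum number of linearly independent rows: 4.

4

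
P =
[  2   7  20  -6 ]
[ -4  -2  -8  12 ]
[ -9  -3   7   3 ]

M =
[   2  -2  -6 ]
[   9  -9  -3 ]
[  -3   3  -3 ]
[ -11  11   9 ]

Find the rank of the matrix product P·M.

First compute PM:
[[ 73, -73, -147],
 [-134, 134, 162],
 [-99,  99,  69]]
Now row reduce the product.
R2 ← R2 + (134/73)·R1: [0, 0, -7872/73]
R3 ← R3 + (99/73)·R1: [0, 0, -9516/73]
R3 ← R3 − (793/656)·R2: [0, 0, 0]
2 nonzero rows, so rank(PM) = 2.

2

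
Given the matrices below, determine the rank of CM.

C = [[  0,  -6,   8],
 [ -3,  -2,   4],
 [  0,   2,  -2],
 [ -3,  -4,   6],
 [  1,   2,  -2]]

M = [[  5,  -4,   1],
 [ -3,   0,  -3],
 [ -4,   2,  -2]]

2

First compute CM:
[[-14,  16,   2],
 [-25,  20,  -5],
 [  2,  -4,  -2],
 [-27,  24,  -3],
 [  7,  -8,  -1]]
Now row reduce the product.
R2 ← R2 − (25/14)·R1: [0, -60/7, -60/7]
R3 ← R3 + (1/7)·R1: [0, -12/7, -12/7]
R4 ← R4 − (27/14)·R1: [0, -48/7, -48/7]
R5 ← R5 + (1/2)·R1: [0, 0, 0]
R3 ← R3 − (1/5)·R2: [0, 0, 0]
R4 ← R4 − (4/5)·R2: [0, 0, 0]
2 nonzero rows, so rank(CM) = 2.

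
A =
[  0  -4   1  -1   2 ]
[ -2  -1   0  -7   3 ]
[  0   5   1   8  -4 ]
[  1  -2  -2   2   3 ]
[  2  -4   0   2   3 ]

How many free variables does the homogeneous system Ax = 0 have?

Row reduce to echelon form.
Swap R1 ↔ R2
R4 ← R4 + (1/2)·R1: [0, -5/2, -2, -3/2, 9/2]
R5 ← R5 + R1: [0, -5, 0, -5, 6]
R3 ← R3 + (5/4)·R2: [0, 0, 9/4, 27/4, -3/2]
R4 ← R4 − (5/8)·R2: [0, 0, -21/8, -7/8, 13/4]
R5 ← R5 − (5/4)·R2: [0, 0, -5/4, -15/4, 7/2]
R4 ← R4 + (7/6)·R3: [0, 0, 0, 7, 3/2]
R5 ← R5 + (5/9)·R3: [0, 0, 0, 0, 8/3]
5 nonzero rows, so rank(A) = 5.
A has 5 columns; by rank–nullity, nullity = 5 − 5 = 0.

0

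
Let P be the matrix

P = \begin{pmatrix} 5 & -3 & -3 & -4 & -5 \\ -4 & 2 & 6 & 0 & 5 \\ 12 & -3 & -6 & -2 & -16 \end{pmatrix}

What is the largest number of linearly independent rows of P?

3

Row reduce to echelon form.
R2 ← R2 + (4/5)·R1: [0, -2/5, 18/5, -16/5, 1]
R3 ← R3 − (12/5)·R1: [0, 21/5, 6/5, 38/5, -4]
R3 ← R3 + (21/2)·R2: [0, 0, 39, -26, 13/2]
Echelon form has 3 nonzero rows, so rank(P) = 3.
The rank gives the maximum number of linearly independent rows: 3.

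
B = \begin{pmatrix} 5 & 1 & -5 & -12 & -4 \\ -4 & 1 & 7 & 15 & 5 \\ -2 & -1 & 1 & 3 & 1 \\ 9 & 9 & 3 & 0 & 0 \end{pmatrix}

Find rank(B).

Row reduce to echelon form.
R2 ← R2 + (4/5)·R1: [0, 9/5, 3, 27/5, 9/5]
R3 ← R3 + (2/5)·R1: [0, -3/5, -1, -9/5, -3/5]
R4 ← R4 − (9/5)·R1: [0, 36/5, 12, 108/5, 36/5]
R3 ← R3 + (1/3)·R2: [0, 0, 0, 0, 0]
R4 ← R4 − (4)·R2: [0, 0, 0, 0, 0]
Echelon form has 2 nonzero rows, so rank(B) = 2.

2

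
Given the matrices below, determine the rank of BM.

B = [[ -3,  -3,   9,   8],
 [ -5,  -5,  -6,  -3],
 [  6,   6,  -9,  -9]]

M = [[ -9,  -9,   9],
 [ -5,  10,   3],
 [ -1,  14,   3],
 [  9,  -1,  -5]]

2

First compute BM:
[[105, 115, -49],
 [ 49, -86, -63],
 [-156, -111,  90]]
Now row reduce the product.
R2 ← R2 − (7/15)·R1: [0, -419/3, -602/15]
R3 ← R3 + (52/35)·R1: [0, 419/7, 86/5]
R3 ← R3 + (3/7)·R2: [0, 0, 0]
2 nonzero rows, so rank(BM) = 2.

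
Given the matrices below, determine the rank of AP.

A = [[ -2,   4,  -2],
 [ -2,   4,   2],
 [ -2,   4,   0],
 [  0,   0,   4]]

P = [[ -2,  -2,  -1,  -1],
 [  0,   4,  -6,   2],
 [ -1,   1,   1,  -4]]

First compute AP:
[[  6,  18, -24,  18],
 [  2,  22, -20,   2],
 [  4,  20, -22,  10],
 [ -4,   4,   4, -16]]
Now row reduce the product.
R2 ← R2 − (1/3)·R1: [0, 16, -12, -4]
R3 ← R3 − (2/3)·R1: [0, 8, -6, -2]
R4 ← R4 + (2/3)·R1: [0, 16, -12, -4]
R3 ← R3 − (1/2)·R2: [0, 0, 0, 0]
R4 ← R4 − R2: [0, 0, 0, 0]
2 nonzero rows, so rank(AP) = 2.

2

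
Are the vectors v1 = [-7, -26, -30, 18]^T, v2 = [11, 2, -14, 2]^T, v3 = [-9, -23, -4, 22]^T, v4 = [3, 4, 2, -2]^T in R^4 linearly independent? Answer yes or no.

no

Form the matrix with these vectors as rows and row reduce.
R2 ← R2 + (11/7)·R1: [0, -272/7, -428/7, 212/7]
R3 ← R3 − (9/7)·R1: [0, 73/7, 242/7, -8/7]
R4 ← R4 + (3/7)·R1: [0, -50/7, -76/7, 40/7]
R3 ← R3 + (73/272)·R2: [0, 0, 1235/68, 475/68]
R4 ← R4 − (25/136)·R2: [0, 0, 13/34, 5/34]
R4 ← R4 − (2/95)·R3: [0, 0, 0, 0]
3 nonzero rows, so the 4 vectors span a space of dimension 3.
Since 3 < 4, the vectors are linearly dependent.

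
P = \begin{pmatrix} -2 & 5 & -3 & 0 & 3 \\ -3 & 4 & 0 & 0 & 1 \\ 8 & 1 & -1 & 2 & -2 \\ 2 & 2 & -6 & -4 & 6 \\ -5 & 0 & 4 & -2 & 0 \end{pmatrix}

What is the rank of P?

5

Row reduce to echelon form.
R2 ← R2 − (3/2)·R1: [0, -7/2, 9/2, 0, -7/2]
R3 ← R3 + (4)·R1: [0, 21, -13, 2, 10]
R4 ← R4 + R1: [0, 7, -9, -4, 9]
R5 ← R5 − (5/2)·R1: [0, -25/2, 23/2, -2, -15/2]
R3 ← R3 + (6)·R2: [0, 0, 14, 2, -11]
R4 ← R4 + (2)·R2: [0, 0, 0, -4, 2]
R5 ← R5 − (25/7)·R2: [0, 0, -32/7, -2, 5]
R5 ← R5 + (16/49)·R3: [0, 0, 0, -66/49, 69/49]
R5 ← R5 − (33/98)·R4: [0, 0, 0, 0, 36/49]
Echelon form has 5 nonzero rows, so rank(P) = 5.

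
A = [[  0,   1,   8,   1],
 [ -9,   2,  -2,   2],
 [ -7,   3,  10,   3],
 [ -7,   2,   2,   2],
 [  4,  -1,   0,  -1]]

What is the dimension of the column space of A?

2

Row reduce to echelon form.
Swap R1 ↔ R2
R3 ← R3 − (7/9)·R1: [0, 13/9, 104/9, 13/9]
R4 ← R4 − (7/9)·R1: [0, 4/9, 32/9, 4/9]
R5 ← R5 + (4/9)·R1: [0, -1/9, -8/9, -1/9]
R3 ← R3 − (13/9)·R2: [0, 0, 0, 0]
R4 ← R4 − (4/9)·R2: [0, 0, 0, 0]
R5 ← R5 + (1/9)·R2: [0, 0, 0, 0]
Echelon form has 2 nonzero rows, so rank(A) = 2.
The column space has dimension equal to the rank: 2.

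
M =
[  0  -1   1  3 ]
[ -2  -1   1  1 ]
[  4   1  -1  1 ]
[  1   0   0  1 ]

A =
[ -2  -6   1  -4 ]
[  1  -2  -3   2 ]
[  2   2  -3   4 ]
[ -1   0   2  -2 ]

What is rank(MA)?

First compute MA:
[[ -2,   4,   6,  -4],
 [  4,  16,   0,   8],
 [-10, -28,   6, -20],
 [ -3,  -6,   3,  -6]]
Now row reduce the product.
R2 ← R2 + (2)·R1: [0, 24, 12, 0]
R3 ← R3 − (5)·R1: [0, -48, -24, 0]
R4 ← R4 − (3/2)·R1: [0, -12, -6, 0]
R3 ← R3 + (2)·R2: [0, 0, 0, 0]
R4 ← R4 + (1/2)·R2: [0, 0, 0, 0]
2 nonzero rows, so rank(MA) = 2.

2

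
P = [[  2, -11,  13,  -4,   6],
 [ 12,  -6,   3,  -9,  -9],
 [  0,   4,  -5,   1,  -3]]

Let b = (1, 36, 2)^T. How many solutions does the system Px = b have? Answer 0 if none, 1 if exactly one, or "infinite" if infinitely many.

infinite

Row reduce the augmented matrix [P | b].
R2 ← R2 − (6)·R1: [0, 60, -75, 15, -45, 30]
R3 ← R3 − (1/15)·R2: [0, 0, 0, 0, 0, 0]
The echelon form has 2 nonzero rows, and every pivot lies in the first 5 columns, so rank(P) = rank([P|b]) = 2.
The system is consistent.
rank = 2 < 5 unknowns, so there are infinitely many solutions.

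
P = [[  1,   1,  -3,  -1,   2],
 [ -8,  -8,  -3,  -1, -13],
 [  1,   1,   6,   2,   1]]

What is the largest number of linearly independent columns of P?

2

Row reduce to echelon form.
R2 ← R2 + (8)·R1: [0, 0, -27, -9, 3]
R3 ← R3 − R1: [0, 0, 9, 3, -1]
R3 ← R3 + (1/3)·R2: [0, 0, 0, 0, 0]
Echelon form has 2 nonzero rows, so rank(P) = 2.
The rank gives the maximum number of linearly independent columns: 2.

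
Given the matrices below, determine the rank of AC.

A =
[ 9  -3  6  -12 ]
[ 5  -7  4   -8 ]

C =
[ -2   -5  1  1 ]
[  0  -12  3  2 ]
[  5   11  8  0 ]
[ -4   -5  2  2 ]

2

First compute AC:
[[ 60, 117,  24, -21],
 [ 42, 143,   0, -25]]
Now row reduce the product.
R2 ← R2 − (7/10)·R1: [0, 611/10, -84/5, -103/10]
2 nonzero rows, so rank(AC) = 2.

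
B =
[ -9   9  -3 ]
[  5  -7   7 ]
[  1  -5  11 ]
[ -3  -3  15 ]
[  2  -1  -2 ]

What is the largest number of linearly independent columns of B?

2

Row reduce to echelon form.
R2 ← R2 + (5/9)·R1: [0, -2, 16/3]
R3 ← R3 + (1/9)·R1: [0, -4, 32/3]
R4 ← R4 − (1/3)·R1: [0, -6, 16]
R5 ← R5 + (2/9)·R1: [0, 1, -8/3]
R3 ← R3 − (2)·R2: [0, 0, 0]
R4 ← R4 − (3)·R2: [0, 0, 0]
R5 ← R5 + (1/2)·R2: [0, 0, 0]
Echelon form has 2 nonzero rows, so rank(B) = 2.
The rank gives the maximum number of linearly independent columns: 2.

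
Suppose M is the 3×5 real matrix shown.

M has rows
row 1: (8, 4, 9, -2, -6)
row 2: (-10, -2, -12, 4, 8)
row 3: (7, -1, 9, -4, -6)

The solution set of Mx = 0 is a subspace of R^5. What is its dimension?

3

Row reduce to echelon form.
R2 ← R2 + (5/4)·R1: [0, 3, -3/4, 3/2, 1/2]
R3 ← R3 − (7/8)·R1: [0, -9/2, 9/8, -9/4, -3/4]
R3 ← R3 + (3/2)·R2: [0, 0, 0, 0, 0]
2 nonzero rows, so rank(M) = 2.
M has 5 columns; by rank–nullity, nullity = 5 − 2 = 3.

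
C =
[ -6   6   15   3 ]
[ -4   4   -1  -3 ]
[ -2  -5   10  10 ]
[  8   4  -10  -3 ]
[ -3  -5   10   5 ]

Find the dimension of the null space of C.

Row reduce to echelon form.
R2 ← R2 − (2/3)·R1: [0, 0, -11, -5]
R3 ← R3 − (1/3)·R1: [0, -7, 5, 9]
R4 ← R4 + (4/3)·R1: [0, 12, 10, 1]
R5 ← R5 − (1/2)·R1: [0, -8, 5/2, 7/2]
Swap R2 ↔ R3
R4 ← R4 + (12/7)·R2: [0, 0, 130/7, 115/7]
R5 ← R5 − (8/7)·R2: [0, 0, -45/14, -95/14]
R4 ← R4 + (130/77)·R3: [0, 0, 0, 615/77]
R5 ← R5 − (45/154)·R3: [0, 0, 0, -410/77]
R5 ← R5 + (2/3)·R4: [0, 0, 0, 0]
4 nonzero rows, so rank(C) = 4.
C has 4 columns; by rank–nullity, nullity = 4 − 4 = 0.

0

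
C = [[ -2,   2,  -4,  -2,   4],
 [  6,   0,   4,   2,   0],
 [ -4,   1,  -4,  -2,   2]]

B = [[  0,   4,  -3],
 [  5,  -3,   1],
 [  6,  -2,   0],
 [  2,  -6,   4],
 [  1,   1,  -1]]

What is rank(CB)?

2

First compute CB:
[[-14,  10,  -4],
 [ 28,   4, -10],
 [-21,   3,   3]]
Now row reduce the product.
R2 ← R2 + (2)·R1: [0, 24, -18]
R3 ← R3 − (3/2)·R1: [0, -12, 9]
R3 ← R3 + (1/2)·R2: [0, 0, 0]
2 nonzero rows, so rank(CB) = 2.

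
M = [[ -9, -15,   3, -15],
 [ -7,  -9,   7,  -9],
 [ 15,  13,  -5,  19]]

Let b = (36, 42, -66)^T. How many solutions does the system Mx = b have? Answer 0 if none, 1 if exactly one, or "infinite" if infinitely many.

infinite

Row reduce the augmented matrix [M | b].
R2 ← R2 − (7/9)·R1: [0, 8/3, 14/3, 8/3, 14]
R3 ← R3 + (5/3)·R1: [0, -12, 0, -6, -6]
R3 ← R3 + (9/2)·R2: [0, 0, 21, 6, 57]
The echelon form has 3 nonzero rows, and every pivot lies in the first 4 columns, so rank(M) = rank([M|b]) = 3.
The system is consistent.
rank = 3 < 4 unknowns, so there are infinitely many solutions.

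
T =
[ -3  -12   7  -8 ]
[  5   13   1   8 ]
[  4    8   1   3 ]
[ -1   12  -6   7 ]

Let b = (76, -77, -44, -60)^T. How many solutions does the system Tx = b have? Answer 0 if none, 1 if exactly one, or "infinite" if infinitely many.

1

Row reduce the augmented matrix [T | b].
R2 ← R2 + (5/3)·R1: [0, -7, 38/3, -16/3, 149/3]
R3 ← R3 + (4/3)·R1: [0, -8, 31/3, -23/3, 172/3]
R4 ← R4 − (1/3)·R1: [0, 16, -25/3, 29/3, -256/3]
R3 ← R3 − (8/7)·R2: [0, 0, -29/7, -11/7, 4/7]
R4 ← R4 + (16/7)·R2: [0, 0, 433/21, -53/21, 592/21]
R4 ← R4 + (433/87)·R3: [0, 0, 0, -300/29, 900/29]
The echelon form has 4 nonzero rows, and every pivot lies in the first 4 columns, so rank(T) = rank([T|b]) = 4.
The system is consistent.
rank = 4 = number of unknowns, so the solution is unique.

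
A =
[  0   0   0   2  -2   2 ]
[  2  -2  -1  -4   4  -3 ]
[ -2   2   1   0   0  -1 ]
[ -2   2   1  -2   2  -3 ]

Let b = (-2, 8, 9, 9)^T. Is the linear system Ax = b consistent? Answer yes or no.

no

Row reduce the augmented matrix [A | b].
Swap R1 ↔ R2
R3 ← R3 + R1: [0, 0, 0, -4, 4, -4, 17]
R4 ← R4 + R1: [0, 0, 0, -6, 6, -6, 17]
R3 ← R3 + (2)·R2: [0, 0, 0, 0, 0, 0, 13]
R4 ← R4 + (3)·R2: [0, 0, 0, 0, 0, 0, 11]
R4 ← R4 − (11/13)·R3: [0, 0, 0, 0, 0, 0, 0]
The echelon form has 3 nonzero rows; the last pivot sits in the augmented column, so rank(A) = 2 but rank([A|b]) = 3.
Since the ranks differ, the system is inconsistent.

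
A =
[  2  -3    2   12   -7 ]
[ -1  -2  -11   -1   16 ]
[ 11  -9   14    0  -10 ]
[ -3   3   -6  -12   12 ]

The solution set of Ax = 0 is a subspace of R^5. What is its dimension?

Row reduce to echelon form.
R2 ← R2 + (1/2)·R1: [0, -7/2, -10, 5, 25/2]
R3 ← R3 − (11/2)·R1: [0, 15/2, 3, -66, 57/2]
R4 ← R4 + (3/2)·R1: [0, -3/2, -3, 6, 3/2]
R3 ← R3 + (15/7)·R2: [0, 0, -129/7, -387/7, 387/7]
R4 ← R4 − (3/7)·R2: [0, 0, 9/7, 27/7, -27/7]
R4 ← R4 + (3/43)·R3: [0, 0, 0, 0, 0]
3 nonzero rows, so rank(A) = 3.
A has 5 columns; by rank–nullity, nullity = 5 − 3 = 2.

2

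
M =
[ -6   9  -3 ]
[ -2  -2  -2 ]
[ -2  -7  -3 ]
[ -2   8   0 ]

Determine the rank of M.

2

Row reduce to echelon form.
R2 ← R2 − (1/3)·R1: [0, -5, -1]
R3 ← R3 − (1/3)·R1: [0, -10, -2]
R4 ← R4 − (1/3)·R1: [0, 5, 1]
R3 ← R3 − (2)·R2: [0, 0, 0]
R4 ← R4 + R2: [0, 0, 0]
Echelon form has 2 nonzero rows, so rank(M) = 2.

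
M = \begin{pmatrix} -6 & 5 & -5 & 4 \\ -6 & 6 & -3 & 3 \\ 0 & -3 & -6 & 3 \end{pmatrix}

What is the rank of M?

2

Row reduce to echelon form.
R2 ← R2 − R1: [0, 1, 2, -1]
R3 ← R3 + (3)·R2: [0, 0, 0, 0]
Echelon form has 2 nonzero rows, so rank(M) = 2.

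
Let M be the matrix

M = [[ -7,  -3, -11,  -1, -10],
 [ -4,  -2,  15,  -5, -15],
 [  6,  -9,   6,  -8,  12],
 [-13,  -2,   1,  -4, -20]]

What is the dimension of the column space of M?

Row reduce to echelon form.
R2 ← R2 − (4/7)·R1: [0, -2/7, 149/7, -31/7, -65/7]
R3 ← R3 + (6/7)·R1: [0, -81/7, -24/7, -62/7, 24/7]
R4 ← R4 − (13/7)·R1: [0, 25/7, 150/7, -15/7, -10/7]
R3 ← R3 − (81/2)·R2: [0, 0, -1731/2, 341/2, 759/2]
R4 ← R4 + (25/2)·R2: [0, 0, 575/2, -115/2, -235/2]
R4 ← R4 + (575/1731)·R3: [0, 0, 0, -1495/1731, 4940/577]
Echelon form has 4 nonzero rows, so rank(M) = 4.
The column space has dimension equal to the rank: 4.

4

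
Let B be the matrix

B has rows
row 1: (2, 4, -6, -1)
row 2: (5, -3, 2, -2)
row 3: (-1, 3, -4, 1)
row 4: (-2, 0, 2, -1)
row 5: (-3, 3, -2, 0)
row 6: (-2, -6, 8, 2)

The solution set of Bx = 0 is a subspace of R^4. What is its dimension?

1

Row reduce to echelon form.
R2 ← R2 − (5/2)·R1: [0, -13, 17, 1/2]
R3 ← R3 + (1/2)·R1: [0, 5, -7, 1/2]
R4 ← R4 + R1: [0, 4, -4, -2]
R5 ← R5 + (3/2)·R1: [0, 9, -11, -3/2]
R6 ← R6 + R1: [0, -2, 2, 1]
R3 ← R3 + (5/13)·R2: [0, 0, -6/13, 9/13]
R4 ← R4 + (4/13)·R2: [0, 0, 16/13, -24/13]
R5 ← R5 + (9/13)·R2: [0, 0, 10/13, -15/13]
R6 ← R6 − (2/13)·R2: [0, 0, -8/13, 12/13]
R4 ← R4 + (8/3)·R3: [0, 0, 0, 0]
R5 ← R5 + (5/3)·R3: [0, 0, 0, 0]
R6 ← R6 − (4/3)·R3: [0, 0, 0, 0]
3 nonzero rows, so rank(B) = 3.
B has 4 columns; by rank–nullity, nullity = 4 − 3 = 1.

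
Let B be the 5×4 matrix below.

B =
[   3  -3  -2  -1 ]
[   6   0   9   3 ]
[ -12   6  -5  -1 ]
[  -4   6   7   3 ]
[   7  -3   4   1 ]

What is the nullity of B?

2

Row reduce to echelon form.
R2 ← R2 − (2)·R1: [0, 6, 13, 5]
R3 ← R3 + (4)·R1: [0, -6, -13, -5]
R4 ← R4 + (4/3)·R1: [0, 2, 13/3, 5/3]
R5 ← R5 − (7/3)·R1: [0, 4, 26/3, 10/3]
R3 ← R3 + R2: [0, 0, 0, 0]
R4 ← R4 − (1/3)·R2: [0, 0, 0, 0]
R5 ← R5 − (2/3)·R2: [0, 0, 0, 0]
2 nonzero rows, so rank(B) = 2.
B has 4 columns; by rank–nullity, nullity = 4 − 2 = 2.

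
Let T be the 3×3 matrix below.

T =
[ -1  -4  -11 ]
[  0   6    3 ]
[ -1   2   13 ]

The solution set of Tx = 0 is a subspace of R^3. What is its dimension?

Row reduce to echelon form.
R3 ← R3 − R1: [0, 6, 24]
R3 ← R3 − R2: [0, 0, 21]
3 nonzero rows, so rank(T) = 3.
T has 3 columns; by rank–nullity, nullity = 3 − 3 = 0.

0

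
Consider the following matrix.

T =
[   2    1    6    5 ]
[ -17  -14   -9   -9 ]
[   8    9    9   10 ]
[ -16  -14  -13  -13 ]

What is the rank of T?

3

Row reduce to echelon form.
R2 ← R2 + (17/2)·R1: [0, -11/2, 42, 67/2]
R3 ← R3 − (4)·R1: [0, 5, -15, -10]
R4 ← R4 + (8)·R1: [0, -6, 35, 27]
R3 ← R3 + (10/11)·R2: [0, 0, 255/11, 225/11]
R4 ← R4 − (12/11)·R2: [0, 0, -119/11, -105/11]
R4 ← R4 + (7/15)·R3: [0, 0, 0, 0]
Echelon form has 3 nonzero rows, so rank(T) = 3.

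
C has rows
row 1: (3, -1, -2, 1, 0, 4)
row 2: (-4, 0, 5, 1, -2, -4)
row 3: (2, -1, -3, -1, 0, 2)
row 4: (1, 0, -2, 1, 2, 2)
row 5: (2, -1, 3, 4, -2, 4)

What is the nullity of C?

2

Row reduce to echelon form.
R2 ← R2 + (4/3)·R1: [0, -4/3, 7/3, 7/3, -2, 4/3]
R3 ← R3 − (2/3)·R1: [0, -1/3, -5/3, -5/3, 0, -2/3]
R4 ← R4 − (1/3)·R1: [0, 1/3, -4/3, 2/3, 2, 2/3]
R5 ← R5 − (2/3)·R1: [0, -1/3, 13/3, 10/3, -2, 4/3]
R3 ← R3 − (1/4)·R2: [0, 0, -9/4, -9/4, 1/2, -1]
R4 ← R4 + (1/4)·R2: [0, 0, -3/4, 5/4, 3/2, 1]
R5 ← R5 − (1/4)·R2: [0, 0, 15/4, 11/4, -3/2, 1]
R4 ← R4 − (1/3)·R3: [0, 0, 0, 2, 4/3, 4/3]
R5 ← R5 + (5/3)·R3: [0, 0, 0, -1, -2/3, -2/3]
R5 ← R5 + (1/2)·R4: [0, 0, 0, 0, 0, 0]
4 nonzero rows, so rank(C) = 4.
C has 6 columns; by rank–nullity, nullity = 6 − 4 = 2.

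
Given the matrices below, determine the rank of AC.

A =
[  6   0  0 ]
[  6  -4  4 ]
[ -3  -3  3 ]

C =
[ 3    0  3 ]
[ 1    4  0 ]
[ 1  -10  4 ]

2

First compute AC:
[[ 18,   0,  18],
 [ 18, -56,  34],
 [ -9, -42,   3]]
Now row reduce the product.
R2 ← R2 − R1: [0, -56, 16]
R3 ← R3 + (1/2)·R1: [0, -42, 12]
R3 ← R3 − (3/4)·R2: [0, 0, 0]
2 nonzero rows, so rank(AC) = 2.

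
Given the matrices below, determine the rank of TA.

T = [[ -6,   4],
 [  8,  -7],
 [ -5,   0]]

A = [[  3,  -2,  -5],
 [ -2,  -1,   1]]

2

First compute TA:
[[-26,   8,  34],
 [ 38,  -9, -47],
 [-15,  10,  25]]
Now row reduce the product.
R2 ← R2 + (19/13)·R1: [0, 35/13, 35/13]
R3 ← R3 − (15/26)·R1: [0, 70/13, 70/13]
R3 ← R3 − (2)·R2: [0, 0, 0]
2 nonzero rows, so rank(TA) = 2.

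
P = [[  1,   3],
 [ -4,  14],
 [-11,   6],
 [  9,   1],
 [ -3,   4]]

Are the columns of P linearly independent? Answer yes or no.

yes

Row reduce P to echelon form.
R2 ← R2 + (4)·R1: [0, 26]
R3 ← R3 + (11)·R1: [0, 39]
R4 ← R4 − (9)·R1: [0, -26]
R5 ← R5 + (3)·R1: [0, 13]
R3 ← R3 − (3/2)·R2: [0, 0]
R4 ← R4 + R2: [0, 0]
R5 ← R5 − (1/2)·R2: [0, 0]
2 pivots among 2 columns.
Every column is a pivot column, so the columns are linearly independent.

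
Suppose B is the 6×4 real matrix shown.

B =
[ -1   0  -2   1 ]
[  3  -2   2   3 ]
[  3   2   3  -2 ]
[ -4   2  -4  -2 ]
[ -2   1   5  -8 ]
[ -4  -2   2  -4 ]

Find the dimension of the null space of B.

1

Row reduce to echelon form.
R2 ← R2 + (3)·R1: [0, -2, -4, 6]
R3 ← R3 + (3)·R1: [0, 2, -3, 1]
R4 ← R4 − (4)·R1: [0, 2, 4, -6]
R5 ← R5 − (2)·R1: [0, 1, 9, -10]
R6 ← R6 − (4)·R1: [0, -2, 10, -8]
R3 ← R3 + R2: [0, 0, -7, 7]
R4 ← R4 + R2: [0, 0, 0, 0]
R5 ← R5 + (1/2)·R2: [0, 0, 7, -7]
R6 ← R6 − R2: [0, 0, 14, -14]
R5 ← R5 + R3: [0, 0, 0, 0]
R6 ← R6 + (2)·R3: [0, 0, 0, 0]
3 nonzero rows, so rank(B) = 3.
B has 4 columns; by rank–nullity, nullity = 4 − 3 = 1.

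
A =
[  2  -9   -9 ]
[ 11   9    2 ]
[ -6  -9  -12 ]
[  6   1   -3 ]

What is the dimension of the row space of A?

Row reduce to echelon form.
R2 ← R2 − (11/2)·R1: [0, 117/2, 103/2]
R3 ← R3 + (3)·R1: [0, -36, -39]
R4 ← R4 − (3)·R1: [0, 28, 24]
R3 ← R3 + (8/13)·R2: [0, 0, -95/13]
R4 ← R4 − (56/117)·R2: [0, 0, -76/117]
R4 ← R4 − (4/45)·R3: [0, 0, 0]
Echelon form has 3 nonzero rows, so rank(A) = 3.
The row space has dimension equal to the rank: 3.

3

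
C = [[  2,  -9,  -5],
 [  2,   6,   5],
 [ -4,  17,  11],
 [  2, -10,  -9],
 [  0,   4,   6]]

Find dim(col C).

Row reduce to echelon form.
R2 ← R2 − R1: [0, 15, 10]
R3 ← R3 + (2)·R1: [0, -1, 1]
R4 ← R4 − R1: [0, -1, -4]
R3 ← R3 + (1/15)·R2: [0, 0, 5/3]
R4 ← R4 + (1/15)·R2: [0, 0, -10/3]
R5 ← R5 − (4/15)·R2: [0, 0, 10/3]
R4 ← R4 + (2)·R3: [0, 0, 0]
R5 ← R5 − (2)·R3: [0, 0, 0]
Echelon form has 3 nonzero rows, so rank(C) = 3.
The column space has dimension equal to the rank: 3.

3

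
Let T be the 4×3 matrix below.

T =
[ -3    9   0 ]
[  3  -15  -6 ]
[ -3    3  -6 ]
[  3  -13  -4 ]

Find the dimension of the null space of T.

Row reduce to echelon form.
R2 ← R2 + R1: [0, -6, -6]
R3 ← R3 − R1: [0, -6, -6]
R4 ← R4 + R1: [0, -4, -4]
R3 ← R3 − R2: [0, 0, 0]
R4 ← R4 − (2/3)·R2: [0, 0, 0]
2 nonzero rows, so rank(T) = 2.
T has 3 columns; by rank–nullity, nullity = 3 − 2 = 1.

1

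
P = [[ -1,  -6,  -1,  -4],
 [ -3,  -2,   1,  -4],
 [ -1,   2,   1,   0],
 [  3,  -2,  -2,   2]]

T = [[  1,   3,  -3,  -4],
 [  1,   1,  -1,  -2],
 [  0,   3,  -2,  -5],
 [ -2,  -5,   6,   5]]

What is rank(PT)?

2

First compute PT:
[[  1,   8, -13,   1],
 [  3,  12, -15,  -9],
 [  1,   2,  -1,  -5],
 [ -3,  -9,   9,  12]]
Now row reduce the product.
R2 ← R2 − (3)·R1: [0, -12, 24, -12]
R3 ← R3 − R1: [0, -6, 12, -6]
R4 ← R4 + (3)·R1: [0, 15, -30, 15]
R3 ← R3 − (1/2)·R2: [0, 0, 0, 0]
R4 ← R4 + (5/4)·R2: [0, 0, 0, 0]
2 nonzero rows, so rank(PT) = 2.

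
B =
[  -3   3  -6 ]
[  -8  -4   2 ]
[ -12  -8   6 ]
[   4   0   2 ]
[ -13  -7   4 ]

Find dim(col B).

2

Row reduce to echelon form.
R2 ← R2 − (8/3)·R1: [0, -12, 18]
R3 ← R3 − (4)·R1: [0, -20, 30]
R4 ← R4 + (4/3)·R1: [0, 4, -6]
R5 ← R5 − (13/3)·R1: [0, -20, 30]
R3 ← R3 − (5/3)·R2: [0, 0, 0]
R4 ← R4 + (1/3)·R2: [0, 0, 0]
R5 ← R5 − (5/3)·R2: [0, 0, 0]
Echelon form has 2 nonzero rows, so rank(B) = 2.
The column space has dimension equal to the rank: 2.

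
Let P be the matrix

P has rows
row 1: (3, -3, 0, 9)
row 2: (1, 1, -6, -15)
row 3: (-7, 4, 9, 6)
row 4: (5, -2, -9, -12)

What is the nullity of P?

Row reduce to echelon form.
R2 ← R2 − (1/3)·R1: [0, 2, -6, -18]
R3 ← R3 + (7/3)·R1: [0, -3, 9, 27]
R4 ← R4 − (5/3)·R1: [0, 3, -9, -27]
R3 ← R3 + (3/2)·R2: [0, 0, 0, 0]
R4 ← R4 − (3/2)·R2: [0, 0, 0, 0]
2 nonzero rows, so rank(P) = 2.
P has 4 columns; by rank–nullity, nullity = 4 − 2 = 2.

2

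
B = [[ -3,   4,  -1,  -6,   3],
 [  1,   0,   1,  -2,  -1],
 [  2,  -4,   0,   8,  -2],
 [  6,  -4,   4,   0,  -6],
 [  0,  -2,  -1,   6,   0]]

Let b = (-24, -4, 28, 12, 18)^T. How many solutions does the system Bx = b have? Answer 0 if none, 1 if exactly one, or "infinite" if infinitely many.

infinite

Row reduce the augmented matrix [B | b].
R2 ← R2 + (1/3)·R1: [0, 4/3, 2/3, -4, 0, -12]
R3 ← R3 + (2/3)·R1: [0, -4/3, -2/3, 4, 0, 12]
R4 ← R4 + (2)·R1: [0, 4, 2, -12, 0, -36]
R3 ← R3 + R2: [0, 0, 0, 0, 0, 0]
R4 ← R4 − (3)·R2: [0, 0, 0, 0, 0, 0]
R5 ← R5 + (3/2)·R2: [0, 0, 0, 0, 0, 0]
The echelon form has 2 nonzero rows, and every pivot lies in the first 5 columns, so rank(B) = rank([B|b]) = 2.
The system is consistent.
rank = 2 < 5 unknowns, so there are infinitely many solutions.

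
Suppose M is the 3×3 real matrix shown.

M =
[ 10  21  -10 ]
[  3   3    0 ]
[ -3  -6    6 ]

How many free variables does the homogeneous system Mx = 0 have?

Row reduce to echelon form.
R2 ← R2 − (3/10)·R1: [0, -33/10, 3]
R3 ← R3 + (3/10)·R1: [0, 3/10, 3]
R3 ← R3 + (1/11)·R2: [0, 0, 36/11]
3 nonzero rows, so rank(M) = 3.
M has 3 columns; by rank–nullity, nullity = 3 − 3 = 0.

0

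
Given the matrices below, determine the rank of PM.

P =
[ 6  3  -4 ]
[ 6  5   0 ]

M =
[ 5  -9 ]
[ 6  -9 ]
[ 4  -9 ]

2

First compute PM:
[[ 32, -45],
 [ 60, -99]]
Now row reduce the product.
R2 ← R2 − (15/8)·R1: [0, -117/8]
2 nonzero rows, so rank(PM) = 2.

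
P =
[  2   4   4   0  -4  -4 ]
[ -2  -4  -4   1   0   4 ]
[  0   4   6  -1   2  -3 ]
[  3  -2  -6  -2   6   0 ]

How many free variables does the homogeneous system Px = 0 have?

Row reduce to echelon form.
R2 ← R2 + R1: [0, 0, 0, 1, -4, 0]
R4 ← R4 − (3/2)·R1: [0, -8, -12, -2, 12, 6]
Swap R2 ↔ R3
R4 ← R4 + (2)·R2: [0, 0, 0, -4, 16, 0]
R4 ← R4 + (4)·R3: [0, 0, 0, 0, 0, 0]
3 nonzero rows, so rank(P) = 3.
P has 6 columns; by rank–nullity, nullity = 6 − 3 = 3.

3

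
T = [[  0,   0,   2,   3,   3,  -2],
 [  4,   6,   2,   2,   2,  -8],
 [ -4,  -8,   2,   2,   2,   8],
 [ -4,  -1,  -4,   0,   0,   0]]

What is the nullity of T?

Row reduce to echelon form.
Swap R1 ↔ R2
R3 ← R3 + R1: [0, -2, 4, 4, 4, 0]
R4 ← R4 + R1: [0, 5, -2, 2, 2, -8]
Swap R2 ↔ R3
R4 ← R4 + (5/2)·R2: [0, 0, 8, 12, 12, -8]
R4 ← R4 − (4)·R3: [0, 0, 0, 0, 0, 0]
3 nonzero rows, so rank(T) = 3.
T has 6 columns; by rank–nullity, nullity = 6 − 3 = 3.

3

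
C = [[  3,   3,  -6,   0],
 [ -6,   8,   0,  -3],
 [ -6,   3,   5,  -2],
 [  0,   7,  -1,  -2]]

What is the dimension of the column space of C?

3

Row reduce to echelon form.
R2 ← R2 + (2)·R1: [0, 14, -12, -3]
R3 ← R3 + (2)·R1: [0, 9, -7, -2]
R3 ← R3 − (9/14)·R2: [0, 0, 5/7, -1/14]
R4 ← R4 − (1/2)·R2: [0, 0, 5, -1/2]
R4 ← R4 − (7)·R3: [0, 0, 0, 0]
Echelon form has 3 nonzero rows, so rank(C) = 3.
The column space has dimension equal to the rank: 3.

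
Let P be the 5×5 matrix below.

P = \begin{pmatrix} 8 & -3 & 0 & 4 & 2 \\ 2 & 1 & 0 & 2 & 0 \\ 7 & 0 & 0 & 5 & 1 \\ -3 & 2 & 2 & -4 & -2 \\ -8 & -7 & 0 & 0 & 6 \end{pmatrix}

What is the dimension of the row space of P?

4

Row reduce to echelon form.
R2 ← R2 − (1/4)·R1: [0, 7/4, 0, 1, -1/2]
R3 ← R3 − (7/8)·R1: [0, 21/8, 0, 3/2, -3/4]
R4 ← R4 + (3/8)·R1: [0, 7/8, 2, -5/2, -5/4]
R5 ← R5 + R1: [0, -10, 0, 4, 8]
R3 ← R3 − (3/2)·R2: [0, 0, 0, 0, 0]
R4 ← R4 − (1/2)·R2: [0, 0, 2, -3, -1]
R5 ← R5 + (40/7)·R2: [0, 0, 0, 68/7, 36/7]
Swap R3 ↔ R4
Swap R4 ↔ R5
Echelon form has 4 nonzero rows, so rank(P) = 4.
The row space has dimension equal to the rank: 4.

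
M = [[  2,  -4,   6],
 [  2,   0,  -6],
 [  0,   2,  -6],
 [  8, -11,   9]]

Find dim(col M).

Row reduce to echelon form.
R2 ← R2 − R1: [0, 4, -12]
R4 ← R4 − (4)·R1: [0, 5, -15]
R3 ← R3 − (1/2)·R2: [0, 0, 0]
R4 ← R4 − (5/4)·R2: [0, 0, 0]
Echelon form has 2 nonzero rows, so rank(M) = 2.
The column space has dimension equal to the rank: 2.

2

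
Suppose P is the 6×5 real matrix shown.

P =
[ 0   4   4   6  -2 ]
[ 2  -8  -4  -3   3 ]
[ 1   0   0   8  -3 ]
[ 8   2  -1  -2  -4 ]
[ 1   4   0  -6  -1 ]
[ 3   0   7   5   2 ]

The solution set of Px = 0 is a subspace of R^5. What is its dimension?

1

Row reduce to echelon form.
Swap R1 ↔ R2
R3 ← R3 − (1/2)·R1: [0, 4, 2, 19/2, -9/2]
R4 ← R4 − (4)·R1: [0, 34, 15, 10, -16]
R5 ← R5 − (1/2)·R1: [0, 8, 2, -9/2, -5/2]
R6 ← R6 − (3/2)·R1: [0, 12, 13, 19/2, -5/2]
R3 ← R3 − R2: [0, 0, -2, 7/2, -5/2]
R4 ← R4 − (17/2)·R2: [0, 0, -19, -41, 1]
R5 ← R5 − (2)·R2: [0, 0, -6, -33/2, 3/2]
R6 ← R6 − (3)·R2: [0, 0, 1, -17/2, 7/2]
R4 ← R4 − (19/2)·R3: [0, 0, 0, -297/4, 99/4]
R5 ← R5 − (3)·R3: [0, 0, 0, -27, 9]
R6 ← R6 + (1/2)·R3: [0, 0, 0, -27/4, 9/4]
R5 ← R5 − (4/11)·R4: [0, 0, 0, 0, 0]
R6 ← R6 − (1/11)·R4: [0, 0, 0, 0, 0]
4 nonzero rows, so rank(P) = 4.
P has 5 columns; by rank–nullity, nullity = 5 − 4 = 1.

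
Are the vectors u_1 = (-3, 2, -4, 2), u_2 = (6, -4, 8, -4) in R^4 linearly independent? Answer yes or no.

no

Form the matrix with these vectors as rows and row reduce.
R2 ← R2 + (2)·R1: [0, 0, 0, 0]
1 nonzero row, so the 2 vectors span a space of dimension 1.
Since 1 < 2, the vectors are linearly dependent.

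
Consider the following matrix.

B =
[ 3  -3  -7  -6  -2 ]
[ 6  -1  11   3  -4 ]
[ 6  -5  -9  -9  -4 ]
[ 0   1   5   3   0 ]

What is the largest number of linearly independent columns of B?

Row reduce to echelon form.
R2 ← R2 − (2)·R1: [0, 5, 25, 15, 0]
R3 ← R3 − (2)·R1: [0, 1, 5, 3, 0]
R3 ← R3 − (1/5)·R2: [0, 0, 0, 0, 0]
R4 ← R4 − (1/5)·R2: [0, 0, 0, 0, 0]
Echelon form has 2 nonzero rows, so rank(B) = 2.
The rank gives the maximum number of linearly independent columns: 2.

2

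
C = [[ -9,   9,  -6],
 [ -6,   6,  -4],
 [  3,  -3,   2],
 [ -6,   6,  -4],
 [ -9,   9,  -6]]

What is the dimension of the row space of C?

1

Row reduce to echelon form.
R2 ← R2 − (2/3)·R1: [0, 0, 0]
R3 ← R3 + (1/3)·R1: [0, 0, 0]
R4 ← R4 − (2/3)·R1: [0, 0, 0]
R5 ← R5 − R1: [0, 0, 0]
Echelon form has 1 nonzero row, so rank(C) = 1.
The row space has dimension equal to the rank: 1.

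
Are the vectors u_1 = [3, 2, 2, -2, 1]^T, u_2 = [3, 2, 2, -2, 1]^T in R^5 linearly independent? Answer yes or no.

Form the matrix with these vectors as rows and row reduce.
R2 ← R2 − R1: [0, 0, 0, 0, 0]
1 nonzero row, so the 2 vectors span a space of dimension 1.
Since 1 < 2, the vectors are linearly dependent.

no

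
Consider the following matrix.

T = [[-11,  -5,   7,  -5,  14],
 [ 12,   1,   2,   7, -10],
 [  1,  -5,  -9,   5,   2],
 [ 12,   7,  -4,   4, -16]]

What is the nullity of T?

2

Row reduce to echelon form.
R2 ← R2 + (12/11)·R1: [0, -49/11, 106/11, 17/11, 58/11]
R3 ← R3 + (1/11)·R1: [0, -60/11, -92/11, 50/11, 36/11]
R4 ← R4 + (12/11)·R1: [0, 17/11, 40/11, -16/11, -8/11]
R3 ← R3 − (60/49)·R2: [0, 0, -988/49, 130/49, -156/49]
R4 ← R4 + (17/49)·R2: [0, 0, 342/49, -45/49, 54/49]
R4 ← R4 + (9/26)·R3: [0, 0, 0, 0, 0]
3 nonzero rows, so rank(T) = 3.
T has 5 columns; by rank–nullity, nullity = 5 − 3 = 2.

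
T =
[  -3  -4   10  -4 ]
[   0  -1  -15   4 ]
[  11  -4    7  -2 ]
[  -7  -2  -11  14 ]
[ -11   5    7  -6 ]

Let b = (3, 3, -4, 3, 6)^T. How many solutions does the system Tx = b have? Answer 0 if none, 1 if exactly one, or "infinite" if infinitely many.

0

Row reduce the augmented matrix [T | b].
R3 ← R3 + (11/3)·R1: [0, -56/3, 131/3, -50/3, 7]
R4 ← R4 − (7/3)·R1: [0, 22/3, -103/3, 70/3, -4]
R5 ← R5 − (11/3)·R1: [0, 59/3, -89/3, 26/3, -5]
R3 ← R3 − (56/3)·R2: [0, 0, 971/3, -274/3, -49]
R4 ← R4 + (22/3)·R2: [0, 0, -433/3, 158/3, 18]
R5 ← R5 + (59/3)·R2: [0, 0, -974/3, 262/3, 54]
R4 ← R4 + (433/971)·R3: [0, 0, 0, 11592/971, -3739/971]
R5 ← R5 + (974/971)·R3: [0, 0, 0, -4158/971, 4708/971]
R5 ← R5 + (33/92)·R4: [0, 0, 0, 0, 319/92]
The echelon form has 5 nonzero rows; the last pivot sits in the augmented column, so rank(T) = 4 but rank([T|b]) = 5.
Since the ranks differ, the system is inconsistent.
It has no solutions.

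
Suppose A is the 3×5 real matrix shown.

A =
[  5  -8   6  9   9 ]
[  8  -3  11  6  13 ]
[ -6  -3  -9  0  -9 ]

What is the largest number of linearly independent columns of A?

Row reduce to echelon form.
R2 ← R2 − (8/5)·R1: [0, 49/5, 7/5, -42/5, -7/5]
R3 ← R3 + (6/5)·R1: [0, -63/5, -9/5, 54/5, 9/5]
R3 ← R3 + (9/7)·R2: [0, 0, 0, 0, 0]
Echelon form has 2 nonzero rows, so rank(A) = 2.
The rank gives the maximum number of linearly independent columns: 2.

2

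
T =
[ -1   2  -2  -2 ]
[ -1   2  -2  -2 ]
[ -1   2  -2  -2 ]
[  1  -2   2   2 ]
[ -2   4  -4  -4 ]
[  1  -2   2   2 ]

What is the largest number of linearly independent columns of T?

1

Row reduce to echelon form.
R2 ← R2 − R1: [0, 0, 0, 0]
R3 ← R3 − R1: [0, 0, 0, 0]
R4 ← R4 + R1: [0, 0, 0, 0]
R5 ← R5 − (2)·R1: [0, 0, 0, 0]
R6 ← R6 + R1: [0, 0, 0, 0]
Echelon form has 1 nonzero row, so rank(T) = 1.
The rank gives the maximum number of linearly independent columns: 1.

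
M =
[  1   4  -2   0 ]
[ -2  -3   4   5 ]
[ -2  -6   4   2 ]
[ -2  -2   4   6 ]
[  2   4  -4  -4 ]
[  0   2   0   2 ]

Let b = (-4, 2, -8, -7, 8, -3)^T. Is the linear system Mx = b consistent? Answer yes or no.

no

Row reduce the augmented matrix [M | b].
R2 ← R2 + (2)·R1: [0, 5, 0, 5, -6]
R3 ← R3 + (2)·R1: [0, 2, 0, 2, -16]
R4 ← R4 + (2)·R1: [0, 6, 0, 6, -15]
R5 ← R5 − (2)·R1: [0, -4, 0, -4, 16]
R3 ← R3 − (2/5)·R2: [0, 0, 0, 0, -68/5]
R4 ← R4 − (6/5)·R2: [0, 0, 0, 0, -39/5]
R5 ← R5 + (4/5)·R2: [0, 0, 0, 0, 56/5]
R6 ← R6 − (2/5)·R2: [0, 0, 0, 0, -3/5]
R4 ← R4 − (39/68)·R3: [0, 0, 0, 0, 0]
R5 ← R5 + (14/17)·R3: [0, 0, 0, 0, 0]
R6 ← R6 − (3/68)·R3: [0, 0, 0, 0, 0]
The echelon form has 3 nonzero rows; the last pivot sits in the augmented column, so rank(M) = 2 but rank([M|b]) = 3.
Since the ranks differ, the system is inconsistent.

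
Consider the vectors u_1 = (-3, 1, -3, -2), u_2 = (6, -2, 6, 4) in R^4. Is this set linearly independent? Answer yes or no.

Form the matrix with these vectors as rows and row reduce.
R2 ← R2 + (2)·R1: [0, 0, 0, 0]
1 nonzero row, so the 2 vectors span a space of dimension 1.
Since 1 < 2, the vectors are linearly dependent.

no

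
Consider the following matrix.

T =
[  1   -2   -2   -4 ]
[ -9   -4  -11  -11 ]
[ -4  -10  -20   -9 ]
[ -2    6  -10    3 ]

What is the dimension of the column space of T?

4

Row reduce to echelon form.
R2 ← R2 + (9)·R1: [0, -22, -29, -47]
R3 ← R3 + (4)·R1: [0, -18, -28, -25]
R4 ← R4 + (2)·R1: [0, 2, -14, -5]
R3 ← R3 − (9/11)·R2: [0, 0, -47/11, 148/11]
R4 ← R4 + (1/11)·R2: [0, 0, -183/11, -102/11]
R4 ← R4 − (183/47)·R3: [0, 0, 0, -2898/47]
Echelon form has 4 nonzero rows, so rank(T) = 4.
The column space has dimension equal to the rank: 4.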